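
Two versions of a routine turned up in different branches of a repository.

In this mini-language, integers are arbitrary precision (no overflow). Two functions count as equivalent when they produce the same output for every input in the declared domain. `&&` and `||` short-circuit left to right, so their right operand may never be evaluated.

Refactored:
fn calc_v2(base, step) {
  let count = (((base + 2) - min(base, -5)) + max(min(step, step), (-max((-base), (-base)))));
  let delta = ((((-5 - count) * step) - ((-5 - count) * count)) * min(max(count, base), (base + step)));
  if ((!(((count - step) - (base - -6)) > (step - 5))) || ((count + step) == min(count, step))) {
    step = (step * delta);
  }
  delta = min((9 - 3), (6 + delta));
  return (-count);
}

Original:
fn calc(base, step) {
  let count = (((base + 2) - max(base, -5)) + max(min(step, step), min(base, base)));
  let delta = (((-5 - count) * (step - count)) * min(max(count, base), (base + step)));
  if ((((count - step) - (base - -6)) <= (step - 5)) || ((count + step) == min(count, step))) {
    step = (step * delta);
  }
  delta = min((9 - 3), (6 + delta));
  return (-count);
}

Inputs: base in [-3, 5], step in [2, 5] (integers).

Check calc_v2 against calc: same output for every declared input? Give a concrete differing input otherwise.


There is a counterexample at base=-3, step=2: -4 on one side, -6 on the other.
calc: count=4, then delta=-18, then ((((count - step) - (base - -6)) <= (step - 5)) || ((count + step) == min(count, step))) is false, then delta=-12, then returns -4
calc_v2: count=6, then delta=-44, then ((!(((count - step) - (base - -6)) > (step - 5))) || ((count + step) == min(count, step))) is false, then delta=-38, then returns -6
verdict: not equivalent; witness: base=-3, step=2


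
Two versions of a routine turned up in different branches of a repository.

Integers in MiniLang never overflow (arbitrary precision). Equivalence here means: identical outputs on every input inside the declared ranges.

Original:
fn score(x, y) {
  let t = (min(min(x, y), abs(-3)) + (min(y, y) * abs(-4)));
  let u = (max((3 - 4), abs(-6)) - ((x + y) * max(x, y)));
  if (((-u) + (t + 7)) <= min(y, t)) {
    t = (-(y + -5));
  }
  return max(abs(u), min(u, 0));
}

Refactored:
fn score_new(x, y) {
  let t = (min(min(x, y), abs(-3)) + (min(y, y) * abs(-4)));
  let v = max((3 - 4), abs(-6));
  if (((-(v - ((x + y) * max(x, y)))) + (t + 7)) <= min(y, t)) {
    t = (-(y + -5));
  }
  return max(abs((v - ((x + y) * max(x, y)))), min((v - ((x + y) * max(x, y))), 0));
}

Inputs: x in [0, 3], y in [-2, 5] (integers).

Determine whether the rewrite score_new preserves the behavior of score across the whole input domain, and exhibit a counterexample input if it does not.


This is a faithful refactor — min/max/abs usage differs; arithmetic usage differs; local variable names differ, but the computed results match everywhere.
Spot check at x=2, y=2 — score: t becomes 10; next u becomes -2; next (((-u) + (t + 7)) <= min(y, t)) evaluates to false; next final value 2. score_new: t becomes 10; next v becomes 6; next (((-(v - ((x + y) * max(x, y)))) + (t + 7)) <= min(y, t)) evaluates to false; next final value 2. Both give 2.
An exhaustive pass over the 32 declared inputs shows identical outputs.
verdict: equivalent


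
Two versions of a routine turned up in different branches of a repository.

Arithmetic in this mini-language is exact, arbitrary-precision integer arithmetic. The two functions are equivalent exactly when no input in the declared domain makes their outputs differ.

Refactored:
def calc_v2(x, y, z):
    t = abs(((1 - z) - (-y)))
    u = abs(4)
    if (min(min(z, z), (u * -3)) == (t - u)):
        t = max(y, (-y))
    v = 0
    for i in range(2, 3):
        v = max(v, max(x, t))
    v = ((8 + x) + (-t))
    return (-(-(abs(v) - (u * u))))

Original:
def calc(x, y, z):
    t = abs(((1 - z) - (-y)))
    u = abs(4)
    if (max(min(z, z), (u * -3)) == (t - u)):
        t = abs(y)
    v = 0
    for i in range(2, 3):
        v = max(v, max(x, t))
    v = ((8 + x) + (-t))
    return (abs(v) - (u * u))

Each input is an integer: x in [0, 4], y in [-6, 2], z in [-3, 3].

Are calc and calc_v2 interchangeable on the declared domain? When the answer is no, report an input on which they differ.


Run the pair on x=0, y=-5, z=-3.
calc: t = 1; u = 4; (max(min(z, z), (u * -3)) == (t - u)) -> true; t = 5; v = 0; [i=2]; v = 5; v = 3; return -13
calc_v2: t = 1; u = 4; (min(min(z, z), (u * -3)) == (t - u)) -> false; v = 0; [i=2]; v = 1; v = 7; return -9
-13 and -9 differ, so these are not the same function on this domain.
verdict: not equivalent; witness: x=0, y=-5, z=-3


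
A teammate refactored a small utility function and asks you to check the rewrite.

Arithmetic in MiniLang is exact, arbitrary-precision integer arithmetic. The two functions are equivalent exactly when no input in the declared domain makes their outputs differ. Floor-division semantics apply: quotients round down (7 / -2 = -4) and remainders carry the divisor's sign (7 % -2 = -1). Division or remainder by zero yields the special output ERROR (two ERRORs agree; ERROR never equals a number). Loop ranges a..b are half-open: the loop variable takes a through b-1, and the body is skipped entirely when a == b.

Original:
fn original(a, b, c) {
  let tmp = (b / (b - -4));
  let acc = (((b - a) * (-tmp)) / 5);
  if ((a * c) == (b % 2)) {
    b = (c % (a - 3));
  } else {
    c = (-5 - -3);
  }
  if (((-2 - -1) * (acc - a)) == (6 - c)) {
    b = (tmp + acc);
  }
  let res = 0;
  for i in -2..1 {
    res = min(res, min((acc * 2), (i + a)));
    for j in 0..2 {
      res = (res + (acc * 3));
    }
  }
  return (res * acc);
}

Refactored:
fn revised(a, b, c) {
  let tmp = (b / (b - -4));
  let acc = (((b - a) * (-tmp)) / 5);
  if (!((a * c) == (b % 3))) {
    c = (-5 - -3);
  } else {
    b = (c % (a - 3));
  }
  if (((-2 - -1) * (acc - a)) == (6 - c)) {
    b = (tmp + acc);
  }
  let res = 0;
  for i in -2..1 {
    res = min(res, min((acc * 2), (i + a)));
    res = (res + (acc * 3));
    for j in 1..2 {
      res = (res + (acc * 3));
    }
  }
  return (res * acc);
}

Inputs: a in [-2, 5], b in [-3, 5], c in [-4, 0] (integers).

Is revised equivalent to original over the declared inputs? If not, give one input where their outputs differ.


a=3, b=-3, c=0 yields 320 from original but ERROR from revised.
verdict: not equivalent; witness: a=3, b=-3, c=0


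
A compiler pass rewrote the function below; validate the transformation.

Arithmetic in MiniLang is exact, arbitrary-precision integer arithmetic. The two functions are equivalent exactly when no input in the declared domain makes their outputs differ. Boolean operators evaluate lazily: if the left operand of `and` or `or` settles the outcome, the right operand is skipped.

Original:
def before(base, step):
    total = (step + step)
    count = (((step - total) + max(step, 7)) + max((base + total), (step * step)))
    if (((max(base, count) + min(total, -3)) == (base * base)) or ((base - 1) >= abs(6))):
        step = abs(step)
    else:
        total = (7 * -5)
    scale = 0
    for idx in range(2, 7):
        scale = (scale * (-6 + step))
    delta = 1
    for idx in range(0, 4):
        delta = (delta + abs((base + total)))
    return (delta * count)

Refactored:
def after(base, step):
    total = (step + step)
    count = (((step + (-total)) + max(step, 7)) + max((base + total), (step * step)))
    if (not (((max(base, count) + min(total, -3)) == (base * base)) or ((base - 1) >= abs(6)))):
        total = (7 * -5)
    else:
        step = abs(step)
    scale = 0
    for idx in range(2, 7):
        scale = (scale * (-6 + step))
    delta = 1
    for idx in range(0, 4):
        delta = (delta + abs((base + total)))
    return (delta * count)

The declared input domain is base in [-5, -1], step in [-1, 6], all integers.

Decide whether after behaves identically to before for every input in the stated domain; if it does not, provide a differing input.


The two are interchangeable: arithmetic usage differs, boolean connective usage differs, and every declared input agrees.
One worked example (base=-1, step=1) — before: total := 2 | count := 7 | (((max(base, count) + min(total, -3)) == (base * base)) or ((base - 1) >= abs(6))): false | total := -35 | scale := 0 | iter idx=2: | scale := 0 | iter idx=3: | scale := 0 | iter idx=4: | scale := 0 | iter idx=5: | scale := 0 | iter idx=6: | scale := 0 | delta := 1 | iter idx=0: | delta := 37 | iter idx=1: | delta := 73 | iter idx=2: | delta := 109 | iter idx=3: | delta := 145 | result 1015; after: total := 2 | count := 7 | (not (((max(base, count) + min(total, -3)) == (base * base)) or ((base - 1) >= abs(6)))): true | total := -35 | scale := 0 | iter idx=2: | scale := 0 | iter idx=3: | scale := 0 | iter idx=4: | scale := 0 | iter idx=5: | scale := 0 | iter idx=6: | scale := 0 | delta := 1 | iter idx=0: | delta := 37 | iter idx=1: | delta := 73 | iter idx=2: | delta := 109 | iter idx=3: | delta := 145 | result 1015; agreement on 1015.
Across all 40 domain points the two functions coincide.
verdict: equivalent


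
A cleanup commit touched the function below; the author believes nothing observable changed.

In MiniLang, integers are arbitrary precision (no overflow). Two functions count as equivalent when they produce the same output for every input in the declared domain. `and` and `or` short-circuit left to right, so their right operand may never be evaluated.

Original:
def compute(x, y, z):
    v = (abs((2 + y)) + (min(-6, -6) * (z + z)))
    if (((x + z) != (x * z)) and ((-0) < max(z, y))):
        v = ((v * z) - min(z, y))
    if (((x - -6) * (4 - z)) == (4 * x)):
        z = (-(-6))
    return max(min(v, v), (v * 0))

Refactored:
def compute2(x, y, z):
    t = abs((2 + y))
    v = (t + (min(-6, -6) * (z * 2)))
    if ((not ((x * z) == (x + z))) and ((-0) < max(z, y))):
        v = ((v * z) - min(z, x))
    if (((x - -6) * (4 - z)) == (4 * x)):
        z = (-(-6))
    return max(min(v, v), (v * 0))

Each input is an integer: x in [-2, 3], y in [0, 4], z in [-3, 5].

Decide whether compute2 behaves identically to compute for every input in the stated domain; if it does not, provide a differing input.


At x=-2, y=1, z=0: compute gives 0, compute2 gives 2.
verdict: not equivalent; witness: x=-2, y=1, z=0


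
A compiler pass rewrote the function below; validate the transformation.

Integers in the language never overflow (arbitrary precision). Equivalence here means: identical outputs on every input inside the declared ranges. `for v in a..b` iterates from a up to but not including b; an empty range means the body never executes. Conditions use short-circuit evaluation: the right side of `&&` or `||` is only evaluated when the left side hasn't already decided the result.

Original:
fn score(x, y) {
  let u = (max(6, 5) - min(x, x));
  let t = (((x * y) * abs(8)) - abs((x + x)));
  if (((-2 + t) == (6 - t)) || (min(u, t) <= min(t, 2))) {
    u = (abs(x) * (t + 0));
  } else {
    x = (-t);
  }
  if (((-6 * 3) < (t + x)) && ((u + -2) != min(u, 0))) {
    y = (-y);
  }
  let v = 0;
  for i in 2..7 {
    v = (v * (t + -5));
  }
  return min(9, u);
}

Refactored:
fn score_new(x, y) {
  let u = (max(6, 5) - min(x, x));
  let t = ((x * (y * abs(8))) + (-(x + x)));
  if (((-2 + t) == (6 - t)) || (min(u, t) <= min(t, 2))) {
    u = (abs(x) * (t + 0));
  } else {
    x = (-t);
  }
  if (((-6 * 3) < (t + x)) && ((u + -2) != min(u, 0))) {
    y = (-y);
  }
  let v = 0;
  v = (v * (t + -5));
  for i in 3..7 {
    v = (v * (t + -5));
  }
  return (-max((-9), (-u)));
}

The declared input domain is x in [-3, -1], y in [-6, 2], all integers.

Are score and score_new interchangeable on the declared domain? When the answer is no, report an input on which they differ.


Run the pair on x=-3, y=0.
score: u = 9; t = -6; (((-2 + t) == (6 - t)) || (min(u, t) <= min(t, 2))) -> true; u = -18; (((-6 * 3) < (t + x)) && ((u + -2) != min(u, 0))) -> true; y = 0; v = 0; [i=2]; v = 0; [i=3]; v = 0; [i=4]; v = 0; [i=5]; v = 0; [i=6]; v = 0; return -18
score_new: u = 9; t = 6; (((-2 + t) == (6 - t)) || (min(u, t) <= min(t, 2))) -> false; x = -6; (((-6 * 3) < (t + x)) && ((u + -2) != min(u, 0))) -> true; y = 0; v = 0; v = 0; [i=3]; v = 0; [i=4]; v = 0; [i=5]; v = 0; [i=6]; v = 0; return 9
-18 != 9, so the rewrite changes behavior.
verdict: not equivalent; witness: x=-3, y=0


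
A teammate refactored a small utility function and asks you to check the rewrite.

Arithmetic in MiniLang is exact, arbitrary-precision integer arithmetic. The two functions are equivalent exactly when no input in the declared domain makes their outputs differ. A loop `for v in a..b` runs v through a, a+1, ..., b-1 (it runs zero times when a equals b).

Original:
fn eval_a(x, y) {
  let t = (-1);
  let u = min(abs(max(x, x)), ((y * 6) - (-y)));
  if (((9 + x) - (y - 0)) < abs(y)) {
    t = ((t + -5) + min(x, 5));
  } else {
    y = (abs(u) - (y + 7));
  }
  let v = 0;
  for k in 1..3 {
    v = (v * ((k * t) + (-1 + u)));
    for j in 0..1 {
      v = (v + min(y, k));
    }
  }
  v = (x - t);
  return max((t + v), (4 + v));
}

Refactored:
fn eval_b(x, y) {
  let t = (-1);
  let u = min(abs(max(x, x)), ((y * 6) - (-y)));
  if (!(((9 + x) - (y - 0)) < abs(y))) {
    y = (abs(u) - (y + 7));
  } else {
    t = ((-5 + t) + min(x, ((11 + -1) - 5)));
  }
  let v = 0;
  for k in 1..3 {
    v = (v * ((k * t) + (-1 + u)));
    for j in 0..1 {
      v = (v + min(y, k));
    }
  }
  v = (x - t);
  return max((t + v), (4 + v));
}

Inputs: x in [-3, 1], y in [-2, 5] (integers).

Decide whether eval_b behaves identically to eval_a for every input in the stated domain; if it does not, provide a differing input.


Comparing the listings, the differences include: arithmetic usage differs; boolean connective usage differs; constant usage differs.
Spot check at x=-3, y=2 — eval_a: t becomes -1; next u becomes 3; next (((9 + x) - (y - 0)) < abs(y)) evaluates to false; next y becomes -6; next v becomes 0; next at k=1:; next v becomes 0; next at j=0:; next v becomes -6; next at k=2:; next v becomes 0; next at j=0:; next v becomes -6; next v becomes -2; next final value 2. eval_b: t becomes -1; next u becomes 3; next (!(((9 + x) - (y - 0)) < abs(y))) evaluates to true; next y becomes -6; next v becomes 0; next at k=1:; next v becomes 0; next at j=0:; next v becomes -6; next at k=2:; next v becomes 0; next at j=0:; next v becomes -6; next v becomes -2; next final value 2. Both give 2.
An exhaustive pass over the 40 declared inputs shows identical outputs.
verdict: equivalent


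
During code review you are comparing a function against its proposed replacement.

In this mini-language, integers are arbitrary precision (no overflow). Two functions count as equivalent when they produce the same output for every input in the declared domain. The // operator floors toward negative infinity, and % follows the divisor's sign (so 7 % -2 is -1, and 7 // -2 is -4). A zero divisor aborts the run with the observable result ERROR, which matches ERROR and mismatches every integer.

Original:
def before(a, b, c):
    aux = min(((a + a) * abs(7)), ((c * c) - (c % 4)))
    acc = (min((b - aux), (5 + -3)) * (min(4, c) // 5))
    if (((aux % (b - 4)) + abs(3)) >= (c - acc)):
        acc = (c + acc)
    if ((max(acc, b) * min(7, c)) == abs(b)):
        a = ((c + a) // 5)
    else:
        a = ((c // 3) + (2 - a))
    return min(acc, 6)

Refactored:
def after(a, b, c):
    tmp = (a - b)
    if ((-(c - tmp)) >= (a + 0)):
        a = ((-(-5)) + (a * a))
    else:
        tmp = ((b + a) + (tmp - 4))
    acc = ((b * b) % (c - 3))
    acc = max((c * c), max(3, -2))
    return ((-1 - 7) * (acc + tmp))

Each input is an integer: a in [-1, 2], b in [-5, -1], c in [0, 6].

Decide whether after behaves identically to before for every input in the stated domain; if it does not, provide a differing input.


Not equivalent: a=-1, b=-5, c=0 separates them (0 vs -56).
before: aux := -14 | acc := 0 | (((aux % (b - 4)) + abs(3)) >= (c - acc)): false | ((max(acc, b) * min(7, c)) == abs(b)): false | a := 3 | result 0
after: tmp := 4 | ((-(c - tmp)) >= (a + 0)): true | a := 6 | acc := -2 | acc := 3 | result -56
verdict: not equivalent; witness: a=-1, b=-5, c=0


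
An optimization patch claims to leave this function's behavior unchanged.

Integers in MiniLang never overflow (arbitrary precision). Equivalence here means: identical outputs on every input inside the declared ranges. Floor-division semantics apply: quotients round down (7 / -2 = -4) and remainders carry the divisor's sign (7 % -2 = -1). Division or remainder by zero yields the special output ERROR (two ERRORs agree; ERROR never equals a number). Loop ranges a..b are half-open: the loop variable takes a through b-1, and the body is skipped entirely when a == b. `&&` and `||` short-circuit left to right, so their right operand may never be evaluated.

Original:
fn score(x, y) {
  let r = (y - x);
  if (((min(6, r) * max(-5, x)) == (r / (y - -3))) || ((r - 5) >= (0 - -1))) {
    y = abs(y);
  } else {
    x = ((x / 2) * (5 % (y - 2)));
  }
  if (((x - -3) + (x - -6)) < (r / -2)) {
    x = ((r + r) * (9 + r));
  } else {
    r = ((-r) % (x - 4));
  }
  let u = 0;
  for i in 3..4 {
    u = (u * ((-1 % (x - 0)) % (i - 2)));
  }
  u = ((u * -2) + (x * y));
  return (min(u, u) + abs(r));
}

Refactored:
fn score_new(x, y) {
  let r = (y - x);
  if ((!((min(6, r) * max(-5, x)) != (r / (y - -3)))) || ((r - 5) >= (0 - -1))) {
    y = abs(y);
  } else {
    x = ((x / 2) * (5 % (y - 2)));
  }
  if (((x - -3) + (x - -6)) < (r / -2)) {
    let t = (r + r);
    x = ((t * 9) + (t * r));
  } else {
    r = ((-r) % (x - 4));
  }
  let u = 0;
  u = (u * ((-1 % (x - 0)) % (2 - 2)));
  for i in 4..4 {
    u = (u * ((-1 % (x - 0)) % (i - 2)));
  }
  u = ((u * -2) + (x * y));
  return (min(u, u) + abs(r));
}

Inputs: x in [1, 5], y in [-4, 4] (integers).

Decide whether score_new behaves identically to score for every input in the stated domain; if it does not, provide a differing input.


There is a counterexample at x=1, y=-2: 2 on one side, ERROR on the other.
score: r becomes -3; next (((min(6, r) * max(-5, x)) == (r / (y - -3))) || ((r - 5) >= (0 - -1))) evaluates to true; next y becomes 2; next (((x - -3) + (x - -6)) < (r / -2)) evaluates to false; next r becomes 0; next u becomes 0; next at i=3:; next u becomes 0; next u becomes 2; next final value 2
score_new: r becomes -3; next ((!((min(6, r) * max(-5, x)) != (r / (y - -3)))) || ((r - 5) >= (0 - -1))) evaluates to true; next y becomes 2; next (((x - -3) + (x - -6)) < (r / -2)) evaluates to false; next r becomes 0; next u becomes 0; next hits division by zero so the output is ERROR
verdict: not equivalent; witness: x=1, y=-2


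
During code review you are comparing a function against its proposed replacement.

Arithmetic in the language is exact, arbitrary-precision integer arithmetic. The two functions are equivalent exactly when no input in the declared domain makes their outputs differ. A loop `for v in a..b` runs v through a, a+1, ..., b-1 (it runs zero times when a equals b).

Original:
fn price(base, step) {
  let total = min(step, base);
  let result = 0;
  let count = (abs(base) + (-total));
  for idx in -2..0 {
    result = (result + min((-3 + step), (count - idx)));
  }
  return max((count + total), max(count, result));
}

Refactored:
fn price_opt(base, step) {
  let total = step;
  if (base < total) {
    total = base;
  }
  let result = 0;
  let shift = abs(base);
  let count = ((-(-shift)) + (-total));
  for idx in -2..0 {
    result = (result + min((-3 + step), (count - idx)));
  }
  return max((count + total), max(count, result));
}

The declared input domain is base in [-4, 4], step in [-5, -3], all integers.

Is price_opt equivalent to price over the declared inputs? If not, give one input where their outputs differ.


Reading the diff, among the changes: statement counts differ, plus min/max/abs usage differs, plus comparison usage differs, plus branching structure differs, plus local variable names differ.
Tracing base=-2, step=-4: price: total=-4, then result=0, then count=6, then (idx=-2), then result=-7, then (idx=-1), then result=-14, then returns 6 | price_opt: total=-4, then (base < total) is false, then result=0, then shift=2, then count=6, then (idx=-2), then result=-7, then (idx=-1), then result=-14, then returns 6 — matching result 6.
Checked all 27 inputs in the declared domain: the outputs agree on every one.
verdict: equivalent


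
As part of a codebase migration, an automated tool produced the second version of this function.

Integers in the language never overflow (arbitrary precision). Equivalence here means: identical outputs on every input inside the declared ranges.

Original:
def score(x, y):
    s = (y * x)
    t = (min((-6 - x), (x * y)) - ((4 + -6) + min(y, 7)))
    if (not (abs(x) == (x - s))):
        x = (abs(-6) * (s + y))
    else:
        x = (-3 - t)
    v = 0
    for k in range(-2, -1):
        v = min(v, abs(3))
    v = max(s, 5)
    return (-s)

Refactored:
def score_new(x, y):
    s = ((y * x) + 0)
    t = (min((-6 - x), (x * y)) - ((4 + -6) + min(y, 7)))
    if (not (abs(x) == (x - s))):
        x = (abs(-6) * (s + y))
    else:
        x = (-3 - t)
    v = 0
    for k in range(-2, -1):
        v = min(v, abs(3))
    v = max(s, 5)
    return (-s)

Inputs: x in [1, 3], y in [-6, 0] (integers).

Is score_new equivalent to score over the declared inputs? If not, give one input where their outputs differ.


Equivalent — the differences include constant usage differs, arithmetic usage differs, yet no declared input distinguishes the two.
One worked example (x=3, y=0) — score: s := 0 | t := -7 | (not (abs(x) == (x - s))): false | x := 4 | v := 0 | iter k=-2: | v := 0 | v := 5 | result 0; score_new: s := 0 | t := -7 | (not (abs(x) == (x - s))): false | x := 4 | v := 0 | iter k=-2: | v := 0 | v := 5 | result 0; agreement on 0.
Checked all 21 inputs in the declared domain: the outputs agree on every one.
verdict: equivalent


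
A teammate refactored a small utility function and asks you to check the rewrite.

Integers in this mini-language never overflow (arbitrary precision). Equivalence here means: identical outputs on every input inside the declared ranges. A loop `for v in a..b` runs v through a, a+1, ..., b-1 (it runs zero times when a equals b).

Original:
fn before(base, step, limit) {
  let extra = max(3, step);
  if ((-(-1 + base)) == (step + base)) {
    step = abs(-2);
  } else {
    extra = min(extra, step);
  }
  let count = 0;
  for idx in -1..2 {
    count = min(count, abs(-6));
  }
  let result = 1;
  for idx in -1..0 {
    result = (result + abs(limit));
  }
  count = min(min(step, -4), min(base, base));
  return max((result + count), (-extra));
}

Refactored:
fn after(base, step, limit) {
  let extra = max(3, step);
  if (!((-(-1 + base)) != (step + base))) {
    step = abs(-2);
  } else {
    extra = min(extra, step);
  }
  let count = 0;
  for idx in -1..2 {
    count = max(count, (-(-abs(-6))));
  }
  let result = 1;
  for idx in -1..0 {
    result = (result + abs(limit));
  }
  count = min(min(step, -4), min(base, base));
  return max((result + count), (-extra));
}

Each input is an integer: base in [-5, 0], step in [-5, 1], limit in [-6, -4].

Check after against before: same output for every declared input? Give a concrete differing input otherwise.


Equivalent. One difference looks behavioral, but it never changes the outcome for any declared input.
Checked all 126 inputs in the declared domain: the outputs agree on every one.
As a probe, take base=-2, step=-4, limit=-6: before runs extra becomes 3; next ((-(-1 + base)) == (step + base)) evaluates to false; next extra becomes -4; next count becomes 0; next at idx=-1:; next count becomes 0; next at idx=0:; next count becomes 0; next at idx=1:; next count becomes 0; next result becomes 1; next at idx=-1:; next result becomes 7; next count becomes -4; next final value 4; after runs extra becomes 3; next (!((-(-1 + base)) != (step + base))) evaluates to false; next extra becomes -4; next count becomes 0; next at idx=-1:; next count becomes 6; next at idx=0:; next count becomes 6; next at idx=1:; next count becomes 6; next result becomes 1; next at idx=-1:; next result becomes 7; next count becomes -4; next final value 4; both end at 4.
verdict: equivalent


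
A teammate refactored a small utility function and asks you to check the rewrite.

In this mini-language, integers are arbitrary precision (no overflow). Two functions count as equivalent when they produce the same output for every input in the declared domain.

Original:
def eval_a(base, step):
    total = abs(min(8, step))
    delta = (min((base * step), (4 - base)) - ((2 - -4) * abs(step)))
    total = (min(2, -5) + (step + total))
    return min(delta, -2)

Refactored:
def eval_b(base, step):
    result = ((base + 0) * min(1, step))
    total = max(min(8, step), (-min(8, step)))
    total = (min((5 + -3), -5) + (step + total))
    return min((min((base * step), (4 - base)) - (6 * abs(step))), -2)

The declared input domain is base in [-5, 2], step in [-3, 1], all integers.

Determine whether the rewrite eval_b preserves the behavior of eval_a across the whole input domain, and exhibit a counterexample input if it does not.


Equivalent — the differences include local variable names differ; also constant usage differs; also arithmetic usage differs; also min/max/abs usage differs, yet no declared input distinguishes the two.
One worked example (base=1, step=1) — eval_a: total = 1; delta = -5; total = -3; return -5; eval_b: result = 1; total = 1; total = -3; return -5; agreement on -5.
Across all 40 domain points the two functions coincide.
verdict: equivalent


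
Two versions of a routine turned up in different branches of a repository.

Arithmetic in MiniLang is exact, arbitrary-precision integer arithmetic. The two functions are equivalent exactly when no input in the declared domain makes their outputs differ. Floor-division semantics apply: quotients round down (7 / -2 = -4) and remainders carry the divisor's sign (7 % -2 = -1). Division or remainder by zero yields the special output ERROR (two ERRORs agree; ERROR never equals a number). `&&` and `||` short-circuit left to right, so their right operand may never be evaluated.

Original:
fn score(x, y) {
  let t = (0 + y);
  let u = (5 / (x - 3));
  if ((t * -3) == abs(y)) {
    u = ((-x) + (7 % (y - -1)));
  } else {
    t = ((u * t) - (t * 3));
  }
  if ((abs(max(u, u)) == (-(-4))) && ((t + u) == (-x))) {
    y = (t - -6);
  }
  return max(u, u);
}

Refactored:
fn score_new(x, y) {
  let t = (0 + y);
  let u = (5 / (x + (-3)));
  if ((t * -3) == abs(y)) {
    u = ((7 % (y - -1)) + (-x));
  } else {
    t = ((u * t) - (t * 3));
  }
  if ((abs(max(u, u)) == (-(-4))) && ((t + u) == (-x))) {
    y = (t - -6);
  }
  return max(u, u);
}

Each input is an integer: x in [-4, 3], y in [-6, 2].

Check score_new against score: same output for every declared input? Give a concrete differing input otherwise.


The two versions differ — the changes include arithmetic usage differs.
Tracing x=0, y=0: score: t becomes 0; next u becomes -2; next ((t * -3) == abs(y)) evaluates to true; next u becomes 0; next ((abs(max(u, u)) == (-(-4))) && ((t + u) == (-x))) evaluates to false; next final value 0 | score_new: t becomes 0; next u becomes -2; next ((t * -3) == abs(y)) evaluates to true; next u becomes 0; next ((abs(max(u, u)) == (-(-4))) && ((t + u) == (-x))) evaluates to false; next final value 0 — matching result 0.
Sweeping the whole domain (72 inputs) finds no disagreement.
verdict: equivalent


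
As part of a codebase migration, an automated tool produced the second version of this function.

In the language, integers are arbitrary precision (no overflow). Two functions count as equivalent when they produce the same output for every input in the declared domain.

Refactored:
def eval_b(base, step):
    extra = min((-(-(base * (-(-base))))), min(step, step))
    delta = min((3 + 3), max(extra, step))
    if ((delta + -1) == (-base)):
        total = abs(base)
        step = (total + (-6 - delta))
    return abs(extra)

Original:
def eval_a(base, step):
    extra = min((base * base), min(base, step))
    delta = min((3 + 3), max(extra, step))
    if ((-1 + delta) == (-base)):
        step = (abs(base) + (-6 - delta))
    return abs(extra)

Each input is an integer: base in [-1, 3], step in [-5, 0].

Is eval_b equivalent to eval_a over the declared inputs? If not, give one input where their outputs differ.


These are not equivalent — on base=-1, step=0 the outputs split (1 vs 0).
eval_a: extra becomes -1; next delta becomes 0; next ((-1 + delta) == (-base)) evaluates to false; next final value 1
eval_b: extra becomes 0; next delta becomes 0; next ((delta + -1) == (-base)) evaluates to false; next final value 0
verdict: not equivalent; witness: base=-1, step=0


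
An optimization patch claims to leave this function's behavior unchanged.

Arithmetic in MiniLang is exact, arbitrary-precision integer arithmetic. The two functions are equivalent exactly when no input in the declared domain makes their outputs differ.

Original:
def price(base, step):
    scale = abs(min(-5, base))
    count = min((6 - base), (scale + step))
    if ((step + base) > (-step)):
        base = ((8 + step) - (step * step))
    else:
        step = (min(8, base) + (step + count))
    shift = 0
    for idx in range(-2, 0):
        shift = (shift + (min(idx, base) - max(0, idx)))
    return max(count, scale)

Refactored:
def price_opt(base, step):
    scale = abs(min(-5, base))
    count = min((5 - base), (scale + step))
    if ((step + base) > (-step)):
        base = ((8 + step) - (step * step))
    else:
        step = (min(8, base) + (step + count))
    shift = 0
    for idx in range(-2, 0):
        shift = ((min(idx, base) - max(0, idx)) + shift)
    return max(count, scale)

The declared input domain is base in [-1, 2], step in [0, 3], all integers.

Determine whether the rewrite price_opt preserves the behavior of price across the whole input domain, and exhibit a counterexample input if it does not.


Evaluate both at base=-1, step=2.
price: scale := 5 | count := 7 | ((step + base) > (-step)): true | base := 6 | shift := 0 | iter idx=-2: | shift := -2 | iter idx=-1: | shift := -3 | result 7
price_opt: scale := 5 | count := 6 | ((step + base) > (-step)): true | base := 6 | shift := 0 | iter idx=-2: | shift := -2 | iter idx=-1: | shift := -3 | result 6
7 vs 6 — the two versions disagree here.
verdict: not equivalent; witness: base=-1, step=2


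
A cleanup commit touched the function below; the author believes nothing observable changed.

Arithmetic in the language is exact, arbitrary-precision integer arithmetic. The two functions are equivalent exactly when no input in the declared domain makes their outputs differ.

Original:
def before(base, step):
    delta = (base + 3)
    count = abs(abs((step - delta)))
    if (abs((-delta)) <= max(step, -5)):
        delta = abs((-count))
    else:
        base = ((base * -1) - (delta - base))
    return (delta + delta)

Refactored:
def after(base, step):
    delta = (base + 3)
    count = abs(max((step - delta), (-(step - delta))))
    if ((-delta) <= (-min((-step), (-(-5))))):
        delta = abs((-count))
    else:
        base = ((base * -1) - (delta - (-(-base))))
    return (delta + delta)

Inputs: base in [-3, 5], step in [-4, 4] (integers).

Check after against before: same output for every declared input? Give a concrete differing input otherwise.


The rewrite breaks on base=-2, step=-1, where the results are 2 and 4.
before: delta = 1; count = 2; (abs((-delta)) <= max(step, -5)) -> false; base = -1; return 2
after: delta = 1; count = 2; ((-delta) <= (-min((-step), (-(-5))))) -> true; delta = 2; return 4
verdict: not equivalent; witness: base=-2, step=-1


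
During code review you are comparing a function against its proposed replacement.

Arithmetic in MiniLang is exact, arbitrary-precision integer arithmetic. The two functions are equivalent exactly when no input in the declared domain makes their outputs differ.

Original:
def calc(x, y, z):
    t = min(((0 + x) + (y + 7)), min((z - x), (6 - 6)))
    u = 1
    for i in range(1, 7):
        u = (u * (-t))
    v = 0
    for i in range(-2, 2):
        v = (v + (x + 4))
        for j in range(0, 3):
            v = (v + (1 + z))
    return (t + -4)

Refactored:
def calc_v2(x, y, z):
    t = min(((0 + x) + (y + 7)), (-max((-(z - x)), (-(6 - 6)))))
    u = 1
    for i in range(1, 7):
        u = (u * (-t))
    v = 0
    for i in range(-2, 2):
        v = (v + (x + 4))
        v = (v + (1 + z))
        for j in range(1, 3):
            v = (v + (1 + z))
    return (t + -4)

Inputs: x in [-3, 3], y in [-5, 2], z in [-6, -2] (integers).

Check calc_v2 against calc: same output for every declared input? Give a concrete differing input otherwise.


Equivalent — the differences include arithmetic usage differs; also statement counts differ; also constant usage differs; also min/max/abs usage differs; also loop structure differs, yet no declared input distinguishes the two.
Spot check at x=-2, y=-3, z=-3 — calc: t=-1, then u=1, then (i=1), then u=1, then (i=2), then u=1, then (i=3), then u=1, then (i=4), then u=1, then (i=5), then u=1, then (i=6), then u=1, then v=0, then (i=-2), then v=2, then (j=0), then v=0, then (j=1), then v=-2, then (j=2), then v=-4, then (i=-1), then v=-2, then (j=0), then v=-4, then (j=1), then v=-6, then (j=2), then v=-8, then (i=0), then v=-6, then (j=0), then v=-8, then (j=1), then v=-10, then (j=2), then v=-12, then (i=1), then v=-10, then (j=0), then v=-12, then (j=1), then v=-14, then (j=2), then v=-16, then returns -5. calc_v2: t=-1, then u=1, then (i=1), then u=1, then (i=2), then u=1, then (i=3), then u=1, then (i=4), then u=1, then (i=5), then u=1, then (i=6), then u=1, then v=0, then (i=-2), then v=2, then v=0, then (j=1), then v=-2, then (j=2), then v=-4, then (i=-1), then v=-2, then v=-4, then (j=1), then v=-6, then (j=2), then v=-8, then (i=0), then v=-6, then v=-8, then (j=1), then v=-10, then (j=2), then v=-12, then (i=1), then v=-10, then v=-12, then (j=1), then v=-14, then (j=2), then v=-16, then returns -5. Both give -5.
Across all 280 domain points the two functions coincide.
verdict: equivalent


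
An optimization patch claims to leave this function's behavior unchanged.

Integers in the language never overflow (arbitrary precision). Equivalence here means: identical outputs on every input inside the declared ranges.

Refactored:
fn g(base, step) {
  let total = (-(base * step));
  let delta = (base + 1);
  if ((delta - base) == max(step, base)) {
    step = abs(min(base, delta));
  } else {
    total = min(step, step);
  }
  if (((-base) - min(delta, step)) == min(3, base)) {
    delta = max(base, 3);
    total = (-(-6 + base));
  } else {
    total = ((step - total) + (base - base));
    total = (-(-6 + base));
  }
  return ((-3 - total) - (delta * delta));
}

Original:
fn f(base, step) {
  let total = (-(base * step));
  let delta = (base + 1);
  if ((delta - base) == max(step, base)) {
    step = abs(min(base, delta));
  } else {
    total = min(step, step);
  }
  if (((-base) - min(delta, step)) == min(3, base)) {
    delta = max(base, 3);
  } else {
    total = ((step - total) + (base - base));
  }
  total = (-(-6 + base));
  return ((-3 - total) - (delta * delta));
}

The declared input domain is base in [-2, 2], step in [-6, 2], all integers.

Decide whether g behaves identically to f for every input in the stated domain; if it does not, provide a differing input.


Although arithmetic usage differs; and constant usage differs; and statement counts differ, 45/45 inputs agree.
verdict: equivalent


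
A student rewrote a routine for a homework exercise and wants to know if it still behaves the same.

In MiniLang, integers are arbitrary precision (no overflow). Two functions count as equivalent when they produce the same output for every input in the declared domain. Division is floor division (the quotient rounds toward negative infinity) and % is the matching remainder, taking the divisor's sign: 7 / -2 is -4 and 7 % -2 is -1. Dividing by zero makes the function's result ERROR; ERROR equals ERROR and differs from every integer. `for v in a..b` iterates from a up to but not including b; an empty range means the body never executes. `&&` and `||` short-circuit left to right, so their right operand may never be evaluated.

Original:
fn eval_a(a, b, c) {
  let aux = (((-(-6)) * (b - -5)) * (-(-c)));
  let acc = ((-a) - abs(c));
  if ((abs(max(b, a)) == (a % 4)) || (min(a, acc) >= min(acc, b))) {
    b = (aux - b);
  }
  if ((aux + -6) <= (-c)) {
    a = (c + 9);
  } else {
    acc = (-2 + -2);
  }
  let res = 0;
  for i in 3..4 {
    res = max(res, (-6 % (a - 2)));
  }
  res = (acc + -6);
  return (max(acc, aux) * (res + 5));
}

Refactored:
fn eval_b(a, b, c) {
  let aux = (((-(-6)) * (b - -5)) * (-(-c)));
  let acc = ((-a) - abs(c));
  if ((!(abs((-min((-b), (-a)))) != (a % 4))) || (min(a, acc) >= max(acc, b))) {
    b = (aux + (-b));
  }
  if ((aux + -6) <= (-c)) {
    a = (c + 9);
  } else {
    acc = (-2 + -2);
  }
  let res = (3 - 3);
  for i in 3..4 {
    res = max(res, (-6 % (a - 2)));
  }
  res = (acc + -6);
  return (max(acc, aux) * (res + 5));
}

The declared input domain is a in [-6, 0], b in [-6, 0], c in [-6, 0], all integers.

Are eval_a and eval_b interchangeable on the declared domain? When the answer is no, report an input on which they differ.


The one real change (`min(acc, b)` became `max(acc, b)`) has no effect anywhere in the declared ranges.
One worked example (a=-6, b=-4, c=-2) — eval_a: aux=-12, then acc=4, then ((abs(max(b, a)) == (a % 4)) || (min(a, acc) >= min(acc, b))) is false, then ((aux + -6) <= (-c)) is true, then a=7, then res=0, then (i=3), then res=4, then res=-2, then returns 12; eval_b: aux=-12, then acc=4, then ((!(abs((-min((-b), (-a)))) != (a % 4))) || (min(a, acc) >= max(acc, b))) is false, then ((aux + -6) <= (-c)) is true, then a=7, then res=0, then (i=3), then res=4, then res=-2, then returns 12; agreement on 12.
An exhaustive pass over the 343 declared inputs shows identical outputs.
verdict: equivalent


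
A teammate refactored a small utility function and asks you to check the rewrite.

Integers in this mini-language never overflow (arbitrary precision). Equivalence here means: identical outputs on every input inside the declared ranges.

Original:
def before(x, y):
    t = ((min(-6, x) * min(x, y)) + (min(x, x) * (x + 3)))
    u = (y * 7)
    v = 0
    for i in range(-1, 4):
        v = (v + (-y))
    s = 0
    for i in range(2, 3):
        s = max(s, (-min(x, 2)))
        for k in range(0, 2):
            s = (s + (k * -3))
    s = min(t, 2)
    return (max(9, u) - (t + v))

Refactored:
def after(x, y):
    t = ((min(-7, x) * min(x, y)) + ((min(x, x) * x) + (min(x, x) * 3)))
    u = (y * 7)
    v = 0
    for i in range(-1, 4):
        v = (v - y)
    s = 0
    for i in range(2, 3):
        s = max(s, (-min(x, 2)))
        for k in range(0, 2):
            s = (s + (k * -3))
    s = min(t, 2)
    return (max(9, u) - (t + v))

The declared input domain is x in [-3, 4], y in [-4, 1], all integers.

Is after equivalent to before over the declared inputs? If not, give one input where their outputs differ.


These are not equivalent — on x=-3, y=-4 the outputs split (-35 vs -39).
before: t becomes 24; next u becomes -28; next v becomes 0; next at i=-1:; next v becomes 4; next at i=0:; next v becomes 8; next at i=1:; next v becomes 12; next at i=2:; next v becomes 16; next at i=3:; next v becomes 20; next s becomes 0; next at i=2:; next s becomes 3; next at k=0:; next s becomes 3; next at k=1:; next s becomes 0; next s becomes 2; next final value -35
after: t becomes 28; next u becomes -28; next v becomes 0; next at i=-1:; next v becomes 4; next at i=0:; next v becomes 8; next at i=1:; next v becomes 12; next at i=2:; next v becomes 16; next at i=3:; next v becomes 20; next s becomes 0; next at i=2:; next s becomes 3; next at k=0:; next s becomes 3; next at k=1:; next s becomes 0; next s becomes 2; next final value -39
verdict: not equivalent; witness: x=-3, y=-4


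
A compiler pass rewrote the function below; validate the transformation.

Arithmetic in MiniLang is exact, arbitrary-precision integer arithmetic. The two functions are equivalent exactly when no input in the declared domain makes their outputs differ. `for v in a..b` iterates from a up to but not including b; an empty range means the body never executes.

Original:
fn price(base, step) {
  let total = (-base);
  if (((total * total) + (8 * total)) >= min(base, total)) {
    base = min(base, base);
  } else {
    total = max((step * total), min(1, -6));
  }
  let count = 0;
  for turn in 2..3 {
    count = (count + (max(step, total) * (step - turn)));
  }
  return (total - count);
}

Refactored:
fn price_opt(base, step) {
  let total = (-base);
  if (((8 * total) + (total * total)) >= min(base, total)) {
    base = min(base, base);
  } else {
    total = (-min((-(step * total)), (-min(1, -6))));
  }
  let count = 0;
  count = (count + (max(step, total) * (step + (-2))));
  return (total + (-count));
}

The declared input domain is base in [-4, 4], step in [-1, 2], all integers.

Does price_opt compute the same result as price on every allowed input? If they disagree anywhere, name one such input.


Side by side, the visible changes include: statement counts differ; and min/max/abs usage differs; and local variable names differ; and loop structure differs; and constant usage differs; and arithmetic usage differs.
Spot check at base=-2, step=1 — price: total = 2; (((total * total) + (8 * total)) >= min(base, total)) -> true; base = -2; count = 0; [turn=2]; count = -2; return 4. price_opt: total = 2; (((8 * total) + (total * total)) >= min(base, total)) -> true; base = -2; count = 0; count = -2; return 4. Both give 4.
Checked all 36 inputs in the declared domain: the outputs agree on every one.
verdict: equivalent
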